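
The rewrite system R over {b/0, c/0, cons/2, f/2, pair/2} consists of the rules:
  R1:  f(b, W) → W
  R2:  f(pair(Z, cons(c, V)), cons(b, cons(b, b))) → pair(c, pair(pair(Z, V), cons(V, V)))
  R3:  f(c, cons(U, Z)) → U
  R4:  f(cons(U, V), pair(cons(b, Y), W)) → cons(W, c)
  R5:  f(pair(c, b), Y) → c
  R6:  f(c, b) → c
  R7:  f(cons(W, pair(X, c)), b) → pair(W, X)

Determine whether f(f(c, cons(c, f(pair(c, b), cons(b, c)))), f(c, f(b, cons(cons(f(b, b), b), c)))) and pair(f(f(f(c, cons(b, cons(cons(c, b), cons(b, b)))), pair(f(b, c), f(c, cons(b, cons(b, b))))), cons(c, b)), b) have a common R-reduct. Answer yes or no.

Reduce t₁ = f(f(c, cons(c, f(pair(c, b), cons(b, c)))), f(c, f(b, cons(cons(f(b, b), b), c)))):
1. f(f(c, cons(c, f(pair(c, b), cons(b, c)))), f(c, f(b, cons(cons(f(b, b), b), c))))  →  f(c, f(c, f(b, cons(cons(f(b, b), b), c))))   [R3 at 1]
2. f(c, f(c, f(b, cons(cons(f(b, b), b), c))))  →  f(c, f(c, cons(cons(f(b, b), b), c)))   [R1 at 2.2]
3. f(c, f(c, cons(cons(f(b, b), b), c)))  →  f(c, cons(f(b, b), b))   [R3 at 2]
4. f(c, cons(f(b, b), b))  →  f(b, b)   [R3 at ε]
5. f(b, b)  →  b   [R1 at ε]

Reduce t₂ = pair(f(f(f(c, cons(b, cons(cons(c, b), cons(b, b)))), pair(f(b, c), f(c, cons(b, cons(b, b))))), cons(c, b)), b):
1. pair(f(f(f(c, cons(b, cons(cons(c, b), cons(b, b)))), pair(f(b, c), f(c, cons(b, cons(b, b))))), cons(c, b)), b)  →  pair(f(f(b, pair(f(b, c), f(c, cons(b, cons(b, b))))), cons(c, b)), b)   [R3 at 1.1.1]
2. pair(f(f(b, pair(f(b, c), f(c, cons(b, cons(b, b))))), cons(c, b)), b)  →  pair(f(pair(f(b, c), f(c, cons(b, cons(b, b)))), cons(c, b)), b)   [R1 at 1.1]
3. pair(f(pair(f(b, c), f(c, cons(b, cons(b, b)))), cons(c, b)), b)  →  pair(f(pair(c, f(c, cons(b, cons(b, b)))), cons(c, b)), b)   [R1 at 1.1.1]
4. pair(f(pair(c, f(c, cons(b, cons(b, b)))), cons(c, b)), b)  →  pair(f(pair(c, b), cons(c, b)), b)   [R3 at 1.1.2]
5. pair(f(pair(c, b), cons(c, b)), b)  →  pair(c, b)   [R5 at 1]

no — NF(t₁) = b, NF(t₂) = pair(c, b)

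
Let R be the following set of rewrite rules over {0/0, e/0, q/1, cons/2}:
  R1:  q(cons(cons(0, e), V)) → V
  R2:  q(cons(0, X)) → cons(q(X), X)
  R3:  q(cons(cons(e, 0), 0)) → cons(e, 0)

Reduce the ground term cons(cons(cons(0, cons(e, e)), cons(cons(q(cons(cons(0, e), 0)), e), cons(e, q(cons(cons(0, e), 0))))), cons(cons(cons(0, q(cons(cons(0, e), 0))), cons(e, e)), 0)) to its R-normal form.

cons(cons(cons(0, cons(e, e)), cons(cons(0, e), cons(e, 0))), cons(cons(cons(0, 0), cons(e, e)), 0))

1. cons(cons(cons(0, cons(e, e)), cons(cons(q(cons(cons(0, e), 0)), e), cons(e, q(cons(cons(0, e), 0))))), cons(cons(cons(0, q(cons(cons(0, e), 0))), cons(e, e)), 0))  →  cons(cons(cons(0, cons(e, e)), cons(cons(0, e), cons(e, q(cons(cons(0, e), 0))))), cons(cons(cons(0, q(cons(cons(0, e), 0))), cons(e, e)), 0))   [R1 at 1.2.1.1]
2. cons(cons(cons(0, cons(e, e)), cons(cons(0, e), cons(e, q(cons(cons(0, e), 0))))), cons(cons(cons(0, q(cons(cons(0, e), 0))), cons(e, e)), 0))  →  cons(cons(cons(0, cons(e, e)), cons(cons(0, e), cons(e, 0))), cons(cons(cons(0, q(cons(cons(0, e), 0))), cons(e, e)), 0))   [R1 at 1.2.2.2]
3. cons(cons(cons(0, cons(e, e)), cons(cons(0, e), cons(e, 0))), cons(cons(cons(0, q(cons(cons(0, e), 0))), cons(e, e)), 0))  →  cons(cons(cons(0, cons(e, e)), cons(cons(0, e), cons(e, 0))), cons(cons(cons(0, 0), cons(e, e)), 0))   [R1 at 2.1.1.2]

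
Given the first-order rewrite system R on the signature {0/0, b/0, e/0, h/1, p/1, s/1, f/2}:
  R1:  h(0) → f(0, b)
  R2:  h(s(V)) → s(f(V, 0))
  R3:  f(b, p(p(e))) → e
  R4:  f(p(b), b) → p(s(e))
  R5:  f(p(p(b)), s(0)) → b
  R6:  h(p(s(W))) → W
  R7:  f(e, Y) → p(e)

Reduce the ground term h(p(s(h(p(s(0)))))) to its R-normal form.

0

1. h(p(s(h(p(s(0))))))  →  h(p(s(0)))   [R6 at ε]
2. h(p(s(0)))  →  0   [R6 at ε]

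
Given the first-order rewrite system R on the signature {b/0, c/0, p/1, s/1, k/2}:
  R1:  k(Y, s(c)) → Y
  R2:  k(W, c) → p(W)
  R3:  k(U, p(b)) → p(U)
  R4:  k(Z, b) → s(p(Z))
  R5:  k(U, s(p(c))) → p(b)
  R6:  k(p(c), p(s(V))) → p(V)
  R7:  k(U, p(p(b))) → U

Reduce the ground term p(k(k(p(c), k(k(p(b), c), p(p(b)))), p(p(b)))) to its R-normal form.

1. p(k(k(p(c), k(k(p(b), c), p(p(b)))), p(p(b))))  →  p(k(p(c), k(k(p(b), c), p(p(b)))))   [R7 at 1]
2. p(k(p(c), k(k(p(b), c), p(p(b)))))  →  p(k(p(c), k(p(b), c)))   [R7 at 1.2]
3. p(k(p(c), k(p(b), c)))  →  p(k(p(c), p(p(b))))   [R2 at 1.2]
4. p(k(p(c), p(p(b))))  →  p(p(c))   [R7 at 1]

p(p(c))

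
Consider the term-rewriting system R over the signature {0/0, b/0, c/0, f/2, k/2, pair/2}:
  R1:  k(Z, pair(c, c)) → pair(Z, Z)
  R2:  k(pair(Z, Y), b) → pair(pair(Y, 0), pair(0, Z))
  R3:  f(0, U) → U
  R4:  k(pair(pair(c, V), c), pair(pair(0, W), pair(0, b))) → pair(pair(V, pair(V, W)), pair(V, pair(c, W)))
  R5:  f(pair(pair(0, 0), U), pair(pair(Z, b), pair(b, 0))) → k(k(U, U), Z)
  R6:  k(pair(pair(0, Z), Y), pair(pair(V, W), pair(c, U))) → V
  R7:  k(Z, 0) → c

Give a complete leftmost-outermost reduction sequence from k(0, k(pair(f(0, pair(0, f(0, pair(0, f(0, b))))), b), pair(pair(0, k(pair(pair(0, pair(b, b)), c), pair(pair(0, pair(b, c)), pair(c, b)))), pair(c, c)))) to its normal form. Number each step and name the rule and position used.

c

1. k(0, k(pair(f(0, pair(0, f(0, pair(0, f(0, b))))), b), pair(pair(0, k(pair(pair(0, pair(b, b)), c), pair(pair(0, pair(b, c)), pair(c, b)))), pair(c, c))))  →  k(0, k(pair(pair(0, f(0, pair(0, f(0, b)))), b), pair(pair(0, k(pair(pair(0, pair(b, b)), c), pair(pair(0, pair(b, c)), pair(c, b)))), pair(c, c))))   [R3 at 2.1.1]
2. k(0, k(pair(pair(0, f(0, pair(0, f(0, b)))), b), pair(pair(0, k(pair(pair(0, pair(b, b)), c), pair(pair(0, pair(b, c)), pair(c, b)))), pair(c, c))))  →  k(0, 0)   [R6 at 2]
3. k(0, 0)  →  c   [R7 at ε]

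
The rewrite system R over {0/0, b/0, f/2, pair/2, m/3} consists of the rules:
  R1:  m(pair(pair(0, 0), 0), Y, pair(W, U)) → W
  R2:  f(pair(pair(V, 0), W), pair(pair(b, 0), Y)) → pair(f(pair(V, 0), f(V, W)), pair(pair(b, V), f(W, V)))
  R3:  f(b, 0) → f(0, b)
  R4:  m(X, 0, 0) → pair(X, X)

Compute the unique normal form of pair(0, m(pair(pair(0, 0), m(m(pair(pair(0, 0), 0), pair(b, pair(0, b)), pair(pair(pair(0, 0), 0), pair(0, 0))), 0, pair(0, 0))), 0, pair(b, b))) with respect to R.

pair(0, b)

1. pair(0, m(pair(pair(0, 0), m(m(pair(pair(0, 0), 0), pair(b, pair(0, b)), pair(pair(pair(0, 0), 0), pair(0, 0))), 0, pair(0, 0))), 0, pair(b, b)))  →  pair(0, m(pair(pair(0, 0), m(pair(pair(0, 0), 0), 0, pair(0, 0))), 0, pair(b, b)))   [R1 at 2.1.2.1]
2. pair(0, m(pair(pair(0, 0), m(pair(pair(0, 0), 0), 0, pair(0, 0))), 0, pair(b, b)))  →  pair(0, m(pair(pair(0, 0), 0), 0, pair(b, b)))   [R1 at 2.1.2]
3. pair(0, m(pair(pair(0, 0), 0), 0, pair(b, b)))  →  pair(0, b)   [R1 at 2]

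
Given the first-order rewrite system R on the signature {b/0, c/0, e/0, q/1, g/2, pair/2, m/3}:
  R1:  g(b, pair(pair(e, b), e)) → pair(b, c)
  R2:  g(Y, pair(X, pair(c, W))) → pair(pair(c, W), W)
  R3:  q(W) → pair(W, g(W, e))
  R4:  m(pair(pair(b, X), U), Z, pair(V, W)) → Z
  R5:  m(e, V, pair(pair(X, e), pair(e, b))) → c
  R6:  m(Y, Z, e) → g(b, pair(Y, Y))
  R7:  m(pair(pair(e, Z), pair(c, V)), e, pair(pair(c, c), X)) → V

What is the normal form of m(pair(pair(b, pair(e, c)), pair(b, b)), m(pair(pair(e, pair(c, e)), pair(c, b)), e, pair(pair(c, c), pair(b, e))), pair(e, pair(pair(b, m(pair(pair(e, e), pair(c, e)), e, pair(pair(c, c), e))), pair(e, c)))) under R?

b

1. m(pair(pair(b, pair(e, c)), pair(b, b)), m(pair(pair(e, pair(c, e)), pair(c, b)), e, pair(pair(c, c), pair(b, e))), pair(e, pair(pair(b, m(pair(pair(e, e), pair(c, e)), e, pair(pair(c, c), e))), pair(e, c))))  →  m(pair(pair(e, pair(c, e)), pair(c, b)), e, pair(pair(c, c), pair(b, e)))   [R4 at ε]
2. m(pair(pair(e, pair(c, e)), pair(c, b)), e, pair(pair(c, c), pair(b, e)))  →  b   [R7 at ε]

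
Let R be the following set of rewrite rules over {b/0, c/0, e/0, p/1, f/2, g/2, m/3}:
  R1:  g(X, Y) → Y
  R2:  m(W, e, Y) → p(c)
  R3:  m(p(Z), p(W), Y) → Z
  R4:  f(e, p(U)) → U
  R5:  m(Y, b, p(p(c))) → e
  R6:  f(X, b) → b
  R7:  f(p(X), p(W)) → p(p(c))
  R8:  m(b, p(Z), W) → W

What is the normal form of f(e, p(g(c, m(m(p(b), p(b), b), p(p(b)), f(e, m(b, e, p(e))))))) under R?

c

1. f(e, p(g(c, m(m(p(b), p(b), b), p(p(b)), f(e, m(b, e, p(e)))))))  →  g(c, m(m(p(b), p(b), b), p(p(b)), f(e, m(b, e, p(e)))))   [R4 at ε]
2. g(c, m(m(p(b), p(b), b), p(p(b)), f(e, m(b, e, p(e)))))  →  m(m(p(b), p(b), b), p(p(b)), f(e, m(b, e, p(e))))   [R1 at ε]
3. m(m(p(b), p(b), b), p(p(b)), f(e, m(b, e, p(e))))  →  m(b, p(p(b)), f(e, m(b, e, p(e))))   [R3 at 1]
4. m(b, p(p(b)), f(e, m(b, e, p(e))))  →  f(e, m(b, e, p(e)))   [R8 at ε]
5. f(e, m(b, e, p(e)))  →  f(e, p(c))   [R2 at 2]
6. f(e, p(c))  →  c   [R4 at ε]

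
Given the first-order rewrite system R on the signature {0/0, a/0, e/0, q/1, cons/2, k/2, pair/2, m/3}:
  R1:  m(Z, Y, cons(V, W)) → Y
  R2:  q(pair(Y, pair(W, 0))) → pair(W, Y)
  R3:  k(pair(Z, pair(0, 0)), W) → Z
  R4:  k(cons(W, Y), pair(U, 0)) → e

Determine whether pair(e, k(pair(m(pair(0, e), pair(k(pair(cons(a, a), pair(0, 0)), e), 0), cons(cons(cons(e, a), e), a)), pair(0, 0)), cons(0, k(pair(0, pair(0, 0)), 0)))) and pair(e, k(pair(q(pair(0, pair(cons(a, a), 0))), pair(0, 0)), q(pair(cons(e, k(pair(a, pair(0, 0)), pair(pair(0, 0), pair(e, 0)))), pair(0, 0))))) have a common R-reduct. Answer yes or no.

yes — NF(t₁) = pair(e, pair(cons(a, a), 0)), NF(t₂) = pair(e, pair(cons(a, a), 0))

Reduce t₁ = pair(e, k(pair(m(pair(0, e), pair(k(pair(cons(a, a), pair(0, 0)), e), 0), cons(cons(cons(e, a), e), a)), pair(0, 0)), cons(0, k(pair(0, pair(0, 0)), 0)))):
1. pair(e, k(pair(m(pair(0, e), pair(k(pair(cons(a, a), pair(0, 0)), e), 0), cons(cons(cons(e, a), e), a)), pair(0, 0)), cons(0, k(pair(0, pair(0, 0)), 0))))  →  pair(e, m(pair(0, e), pair(k(pair(cons(a, a), pair(0, 0)), e), 0), cons(cons(cons(e, a), e), a)))   [R3 at 2]
2. pair(e, m(pair(0, e), pair(k(pair(cons(a, a), pair(0, 0)), e), 0), cons(cons(cons(e, a), e), a)))  →  pair(e, pair(k(pair(cons(a, a), pair(0, 0)), e), 0))   [R1 at 2]
3. pair(e, pair(k(pair(cons(a, a), pair(0, 0)), e), 0))  →  pair(e, pair(cons(a, a), 0))   [R3 at 2.1]

Reduce t₂ = pair(e, k(pair(q(pair(0, pair(cons(a, a), 0))), pair(0, 0)), q(pair(cons(e, k(pair(a, pair(0, 0)), pair(pair(0, 0), pair(e, 0)))), pair(0, 0))))):
1. pair(e, k(pair(q(pair(0, pair(cons(a, a), 0))), pair(0, 0)), q(pair(cons(e, k(pair(a, pair(0, 0)), pair(pair(0, 0), pair(e, 0)))), pair(0, 0)))))  →  pair(e, q(pair(0, pair(cons(a, a), 0))))   [R3 at 2]
2. pair(e, q(pair(0, pair(cons(a, a), 0))))  →  pair(e, pair(cons(a, a), 0))   [R2 at 2]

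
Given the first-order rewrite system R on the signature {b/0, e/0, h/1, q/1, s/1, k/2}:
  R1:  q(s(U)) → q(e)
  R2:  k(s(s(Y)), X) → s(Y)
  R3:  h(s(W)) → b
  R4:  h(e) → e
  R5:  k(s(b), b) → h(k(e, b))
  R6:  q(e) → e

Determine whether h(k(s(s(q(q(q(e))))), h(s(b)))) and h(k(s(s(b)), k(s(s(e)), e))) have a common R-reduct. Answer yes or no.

Reduce t₁ = h(k(s(s(q(q(q(e))))), h(s(b)))):
1. h(k(s(s(q(q(q(e))))), h(s(b))))  →  h(s(q(q(q(e)))))   [R2 at 1]
2. h(s(q(q(q(e)))))  →  b   [R3 at ε]

Reduce t₂ = h(k(s(s(b)), k(s(s(e)), e))):
1. h(k(s(s(b)), k(s(s(e)), e)))  →  h(s(b))   [R2 at 1]
2. h(s(b))  →  b   [R3 at ε]

yes — NF(t₁) = b, NF(t₂) = b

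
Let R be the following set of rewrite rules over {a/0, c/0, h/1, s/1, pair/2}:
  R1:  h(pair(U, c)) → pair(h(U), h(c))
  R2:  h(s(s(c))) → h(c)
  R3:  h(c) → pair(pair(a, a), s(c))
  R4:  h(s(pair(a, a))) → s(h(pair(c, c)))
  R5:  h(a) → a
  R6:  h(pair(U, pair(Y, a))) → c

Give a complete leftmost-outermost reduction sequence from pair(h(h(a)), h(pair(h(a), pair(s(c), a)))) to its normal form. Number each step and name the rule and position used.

1. pair(h(h(a)), h(pair(h(a), pair(s(c), a))))  →  pair(h(a), h(pair(h(a), pair(s(c), a))))   [R5 at 1.1]
2. pair(h(a), h(pair(h(a), pair(s(c), a))))  →  pair(a, h(pair(h(a), pair(s(c), a))))   [R5 at 1]
3. pair(a, h(pair(h(a), pair(s(c), a))))  →  pair(a, c)   [R6 at 2]

pair(a, c)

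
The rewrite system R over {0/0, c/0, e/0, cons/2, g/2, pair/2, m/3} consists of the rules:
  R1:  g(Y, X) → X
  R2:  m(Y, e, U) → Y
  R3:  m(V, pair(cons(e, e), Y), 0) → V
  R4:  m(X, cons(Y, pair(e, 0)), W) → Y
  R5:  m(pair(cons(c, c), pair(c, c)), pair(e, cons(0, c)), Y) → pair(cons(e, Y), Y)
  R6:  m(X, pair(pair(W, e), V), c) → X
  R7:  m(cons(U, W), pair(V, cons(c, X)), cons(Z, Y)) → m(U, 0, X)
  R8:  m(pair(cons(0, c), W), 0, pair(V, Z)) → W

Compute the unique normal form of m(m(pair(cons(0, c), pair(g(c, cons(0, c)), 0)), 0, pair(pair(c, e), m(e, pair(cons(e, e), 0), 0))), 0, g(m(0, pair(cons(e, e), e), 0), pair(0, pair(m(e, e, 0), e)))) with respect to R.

1. m(m(pair(cons(0, c), pair(g(c, cons(0, c)), 0)), 0, pair(pair(c, e), m(e, pair(cons(e, e), 0), 0))), 0, g(m(0, pair(cons(e, e), e), 0), pair(0, pair(m(e, e, 0), e))))  →  m(pair(g(c, cons(0, c)), 0), 0, g(m(0, pair(cons(e, e), e), 0), pair(0, pair(m(e, e, 0), e))))   [R8 at 1]
2. m(pair(g(c, cons(0, c)), 0), 0, g(m(0, pair(cons(e, e), e), 0), pair(0, pair(m(e, e, 0), e))))  →  m(pair(cons(0, c), 0), 0, g(m(0, pair(cons(e, e), e), 0), pair(0, pair(m(e, e, 0), e))))   [R1 at 1.1]
3. m(pair(cons(0, c), 0), 0, g(m(0, pair(cons(e, e), e), 0), pair(0, pair(m(e, e, 0), e))))  →  m(pair(cons(0, c), 0), 0, pair(0, pair(m(e, e, 0), e)))   [R1 at 3]
4. m(pair(cons(0, c), 0), 0, pair(0, pair(m(e, e, 0), e)))  →  0   [R8 at ε]

0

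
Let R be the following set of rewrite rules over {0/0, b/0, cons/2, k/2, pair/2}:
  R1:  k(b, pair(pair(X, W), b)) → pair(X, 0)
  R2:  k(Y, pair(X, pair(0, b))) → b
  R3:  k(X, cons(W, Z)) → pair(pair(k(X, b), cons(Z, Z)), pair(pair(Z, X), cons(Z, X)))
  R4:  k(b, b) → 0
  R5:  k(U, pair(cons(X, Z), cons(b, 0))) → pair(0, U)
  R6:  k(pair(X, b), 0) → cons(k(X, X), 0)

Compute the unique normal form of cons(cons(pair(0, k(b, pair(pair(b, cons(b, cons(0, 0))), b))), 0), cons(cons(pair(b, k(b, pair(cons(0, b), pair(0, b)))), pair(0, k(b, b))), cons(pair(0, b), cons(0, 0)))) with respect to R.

1. cons(cons(pair(0, k(b, pair(pair(b, cons(b, cons(0, 0))), b))), 0), cons(cons(pair(b, k(b, pair(cons(0, b), pair(0, b)))), pair(0, k(b, b))), cons(pair(0, b), cons(0, 0))))  →  cons(cons(pair(0, pair(b, 0)), 0), cons(cons(pair(b, k(b, pair(cons(0, b), pair(0, b)))), pair(0, k(b, b))), cons(pair(0, b), cons(0, 0))))   [R1 at 1.1.2]
2. cons(cons(pair(0, pair(b, 0)), 0), cons(cons(pair(b, k(b, pair(cons(0, b), pair(0, b)))), pair(0, k(b, b))), cons(pair(0, b), cons(0, 0))))  →  cons(cons(pair(0, pair(b, 0)), 0), cons(cons(pair(b, b), pair(0, k(b, b))), cons(pair(0, b), cons(0, 0))))   [R2 at 2.1.1.2]
3. cons(cons(pair(0, pair(b, 0)), 0), cons(cons(pair(b, b), pair(0, k(b, b))), cons(pair(0, b), cons(0, 0))))  →  cons(cons(pair(0, pair(b, 0)), 0), cons(cons(pair(b, b), pair(0, 0)), cons(pair(0, b), cons(0, 0))))   [R4 at 2.1.2.2]

cons(cons(pair(0, pair(b, 0)), 0), cons(cons(pair(b, b), pair(0, 0)), cons(pair(0, b), cons(0, 0))))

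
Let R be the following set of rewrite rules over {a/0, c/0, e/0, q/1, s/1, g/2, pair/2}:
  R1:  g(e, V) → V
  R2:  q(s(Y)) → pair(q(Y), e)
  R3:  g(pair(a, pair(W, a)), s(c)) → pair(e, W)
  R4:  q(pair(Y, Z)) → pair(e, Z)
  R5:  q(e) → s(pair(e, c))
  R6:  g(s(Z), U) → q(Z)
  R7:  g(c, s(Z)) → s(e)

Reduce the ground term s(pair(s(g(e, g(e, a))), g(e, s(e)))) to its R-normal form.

s(pair(s(a), s(e)))

1. s(pair(s(g(e, g(e, a))), g(e, s(e))))  →  s(pair(s(g(e, a)), g(e, s(e))))   [R1 at 1.1.1]
2. s(pair(s(g(e, a)), g(e, s(e))))  →  s(pair(s(a), g(e, s(e))))   [R1 at 1.1.1]
3. s(pair(s(a), g(e, s(e))))  →  s(pair(s(a), s(e)))   [R1 at 1.2]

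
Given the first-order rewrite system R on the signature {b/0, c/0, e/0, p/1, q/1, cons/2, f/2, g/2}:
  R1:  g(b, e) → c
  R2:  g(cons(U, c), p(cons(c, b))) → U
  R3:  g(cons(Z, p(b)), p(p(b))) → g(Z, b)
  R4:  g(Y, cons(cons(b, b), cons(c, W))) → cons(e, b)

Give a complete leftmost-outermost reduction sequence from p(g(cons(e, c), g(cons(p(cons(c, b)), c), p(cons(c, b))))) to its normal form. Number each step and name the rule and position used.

1. p(g(cons(e, c), g(cons(p(cons(c, b)), c), p(cons(c, b)))))  →  p(g(cons(e, c), p(cons(c, b))))   [R2 at 1.2]
2. p(g(cons(e, c), p(cons(c, b))))  →  p(e)   [R2 at 1]

p(e)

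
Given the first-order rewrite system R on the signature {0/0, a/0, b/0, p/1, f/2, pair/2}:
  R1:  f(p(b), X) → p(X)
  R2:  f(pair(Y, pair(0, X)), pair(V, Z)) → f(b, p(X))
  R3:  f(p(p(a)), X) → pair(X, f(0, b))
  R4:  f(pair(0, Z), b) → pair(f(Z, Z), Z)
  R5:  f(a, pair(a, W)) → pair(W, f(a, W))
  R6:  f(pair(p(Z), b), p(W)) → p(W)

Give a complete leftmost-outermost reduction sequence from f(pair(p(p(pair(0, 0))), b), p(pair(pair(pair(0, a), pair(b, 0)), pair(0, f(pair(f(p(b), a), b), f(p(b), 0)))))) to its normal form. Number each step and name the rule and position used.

1. f(pair(p(p(pair(0, 0))), b), p(pair(pair(pair(0, a), pair(b, 0)), pair(0, f(pair(f(p(b), a), b), f(p(b), 0))))))  →  p(pair(pair(pair(0, a), pair(b, 0)), pair(0, f(pair(f(p(b), a), b), f(p(b), 0)))))   [R6 at ε]
2. p(pair(pair(pair(0, a), pair(b, 0)), pair(0, f(pair(f(p(b), a), b), f(p(b), 0)))))  →  p(pair(pair(pair(0, a), pair(b, 0)), pair(0, f(pair(p(a), b), f(p(b), 0)))))   [R1 at 1.2.2.1.1]
3. p(pair(pair(pair(0, a), pair(b, 0)), pair(0, f(pair(p(a), b), f(p(b), 0)))))  →  p(pair(pair(pair(0, a), pair(b, 0)), pair(0, f(pair(p(a), b), p(0)))))   [R1 at 1.2.2.2]
4. p(pair(pair(pair(0, a), pair(b, 0)), pair(0, f(pair(p(a), b), p(0)))))  →  p(pair(pair(pair(0, a), pair(b, 0)), pair(0, p(0))))   [R6 at 1.2.2]

p(pair(pair(pair(0, a), pair(b, 0)), pair(0, p(0))))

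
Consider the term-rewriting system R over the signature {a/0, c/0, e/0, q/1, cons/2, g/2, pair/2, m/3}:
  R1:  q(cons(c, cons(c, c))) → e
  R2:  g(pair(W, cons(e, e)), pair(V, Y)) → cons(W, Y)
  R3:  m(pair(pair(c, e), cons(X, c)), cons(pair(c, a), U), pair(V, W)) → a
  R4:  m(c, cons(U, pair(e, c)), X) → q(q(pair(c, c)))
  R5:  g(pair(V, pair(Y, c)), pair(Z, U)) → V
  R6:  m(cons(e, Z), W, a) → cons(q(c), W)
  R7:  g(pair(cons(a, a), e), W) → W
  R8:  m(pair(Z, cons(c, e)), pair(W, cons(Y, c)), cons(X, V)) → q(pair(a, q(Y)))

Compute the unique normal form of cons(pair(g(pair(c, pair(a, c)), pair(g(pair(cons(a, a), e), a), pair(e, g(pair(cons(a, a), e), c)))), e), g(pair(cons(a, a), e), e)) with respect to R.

cons(pair(c, e), e)

1. cons(pair(g(pair(c, pair(a, c)), pair(g(pair(cons(a, a), e), a), pair(e, g(pair(cons(a, a), e), c)))), e), g(pair(cons(a, a), e), e))  →  cons(pair(c, e), g(pair(cons(a, a), e), e))   [R5 at 1.1]
2. cons(pair(c, e), g(pair(cons(a, a), e), e))  →  cons(pair(c, e), e)   [R7 at 2]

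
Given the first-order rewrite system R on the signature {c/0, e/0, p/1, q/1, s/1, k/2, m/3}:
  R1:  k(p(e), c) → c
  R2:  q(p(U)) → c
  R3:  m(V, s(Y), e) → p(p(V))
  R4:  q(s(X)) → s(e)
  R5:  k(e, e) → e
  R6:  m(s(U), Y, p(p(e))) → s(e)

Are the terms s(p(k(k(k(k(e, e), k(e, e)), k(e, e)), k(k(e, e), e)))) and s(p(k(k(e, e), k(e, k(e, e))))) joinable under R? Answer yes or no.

yes — NF(t₁) = s(p(e)), NF(t₂) = s(p(e))

Reduce t₁ = s(p(k(k(k(k(e, e), k(e, e)), k(e, e)), k(k(e, e), e)))):
1. s(p(k(k(k(k(e, e), k(e, e)), k(e, e)), k(k(e, e), e))))  →  s(p(k(k(k(e, k(e, e)), k(e, e)), k(k(e, e), e))))   [R5 at 1.1.1.1.1]
2. s(p(k(k(k(e, k(e, e)), k(e, e)), k(k(e, e), e))))  →  s(p(k(k(k(e, e), k(e, e)), k(k(e, e), e))))   [R5 at 1.1.1.1.2]
3. s(p(k(k(k(e, e), k(e, e)), k(k(e, e), e))))  →  s(p(k(k(e, k(e, e)), k(k(e, e), e))))   [R5 at 1.1.1.1]
4. s(p(k(k(e, k(e, e)), k(k(e, e), e))))  →  s(p(k(k(e, e), k(k(e, e), e))))   [R5 at 1.1.1.2]
5. s(p(k(k(e, e), k(k(e, e), e))))  →  s(p(k(e, k(k(e, e), e))))   [R5 at 1.1.1]
6. s(p(k(e, k(k(e, e), e))))  →  s(p(k(e, k(e, e))))   [R5 at 1.1.2.1]
7. s(p(k(e, k(e, e))))  →  s(p(k(e, e)))   [R5 at 1.1.2]
8. s(p(k(e, e)))  →  s(p(e))   [R5 at 1.1]

Reduce t₂ = s(p(k(k(e, e), k(e, k(e, e))))):
1. s(p(k(k(e, e), k(e, k(e, e)))))  →  s(p(k(e, k(e, k(e, e)))))   [R5 at 1.1.1]
2. s(p(k(e, k(e, k(e, e)))))  →  s(p(k(e, k(e, e))))   [R5 at 1.1.2.2]
3. s(p(k(e, k(e, e))))  →  s(p(k(e, e)))   [R5 at 1.1.2]
4. s(p(k(e, e)))  →  s(p(e))   [R5 at 1.1]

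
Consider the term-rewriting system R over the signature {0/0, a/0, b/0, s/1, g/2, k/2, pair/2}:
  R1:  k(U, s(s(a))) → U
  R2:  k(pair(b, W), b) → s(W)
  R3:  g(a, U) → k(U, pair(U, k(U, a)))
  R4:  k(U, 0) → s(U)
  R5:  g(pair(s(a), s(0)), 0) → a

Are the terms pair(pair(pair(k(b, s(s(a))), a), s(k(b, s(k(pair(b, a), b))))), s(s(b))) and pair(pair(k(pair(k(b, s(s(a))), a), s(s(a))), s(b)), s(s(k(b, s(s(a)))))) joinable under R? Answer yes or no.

Reduce t₁ = pair(pair(pair(k(b, s(s(a))), a), s(k(b, s(k(pair(b, a), b))))), s(s(b))):
1. pair(pair(pair(k(b, s(s(a))), a), s(k(b, s(k(pair(b, a), b))))), s(s(b)))  →  pair(pair(pair(b, a), s(k(b, s(k(pair(b, a), b))))), s(s(b)))   [R1 at 1.1.1]
2. pair(pair(pair(b, a), s(k(b, s(k(pair(b, a), b))))), s(s(b)))  →  pair(pair(pair(b, a), s(k(b, s(s(a))))), s(s(b)))   [R2 at 1.2.1.2.1]
3. pair(pair(pair(b, a), s(k(b, s(s(a))))), s(s(b)))  →  pair(pair(pair(b, a), s(b)), s(s(b)))   [R1 at 1.2.1]

Reduce t₂ = pair(pair(k(pair(k(b, s(s(a))), a), s(s(a))), s(b)), s(s(k(b, s(s(a)))))):
1. pair(pair(k(pair(k(b, s(s(a))), a), s(s(a))), s(b)), s(s(k(b, s(s(a))))))  →  pair(pair(pair(k(b, s(s(a))), a), s(b)), s(s(k(b, s(s(a))))))   [R1 at 1.1]
2. pair(pair(pair(k(b, s(s(a))), a), s(b)), s(s(k(b, s(s(a))))))  →  pair(pair(pair(b, a), s(b)), s(s(k(b, s(s(a))))))   [R1 at 1.1.1]
3. pair(pair(pair(b, a), s(b)), s(s(k(b, s(s(a))))))  →  pair(pair(pair(b, a), s(b)), s(s(b)))   [R1 at 2.1.1]

yes — NF(t₁) = pair(pair(pair(b, a), s(b)), s(s(b))), NF(t₂) = pair(pair(pair(b, a), s(b)), s(s(b)))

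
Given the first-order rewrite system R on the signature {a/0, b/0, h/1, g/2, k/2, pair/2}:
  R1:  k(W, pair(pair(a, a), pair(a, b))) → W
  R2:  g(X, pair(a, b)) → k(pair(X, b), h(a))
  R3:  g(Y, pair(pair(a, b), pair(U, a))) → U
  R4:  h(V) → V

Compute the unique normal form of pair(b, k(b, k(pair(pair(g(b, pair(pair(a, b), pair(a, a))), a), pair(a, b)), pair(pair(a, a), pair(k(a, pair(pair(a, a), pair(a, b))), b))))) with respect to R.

1. pair(b, k(b, k(pair(pair(g(b, pair(pair(a, b), pair(a, a))), a), pair(a, b)), pair(pair(a, a), pair(k(a, pair(pair(a, a), pair(a, b))), b)))))  →  pair(b, k(b, k(pair(pair(a, a), pair(a, b)), pair(pair(a, a), pair(k(a, pair(pair(a, a), pair(a, b))), b)))))   [R3 at 2.2.1.1.1]
2. pair(b, k(b, k(pair(pair(a, a), pair(a, b)), pair(pair(a, a), pair(k(a, pair(pair(a, a), pair(a, b))), b)))))  →  pair(b, k(b, k(pair(pair(a, a), pair(a, b)), pair(pair(a, a), pair(a, b)))))   [R1 at 2.2.2.2.1]
3. pair(b, k(b, k(pair(pair(a, a), pair(a, b)), pair(pair(a, a), pair(a, b)))))  →  pair(b, k(b, pair(pair(a, a), pair(a, b))))   [R1 at 2.2]
4. pair(b, k(b, pair(pair(a, a), pair(a, b))))  →  pair(b, b)   [R1 at 2]

pair(b, b)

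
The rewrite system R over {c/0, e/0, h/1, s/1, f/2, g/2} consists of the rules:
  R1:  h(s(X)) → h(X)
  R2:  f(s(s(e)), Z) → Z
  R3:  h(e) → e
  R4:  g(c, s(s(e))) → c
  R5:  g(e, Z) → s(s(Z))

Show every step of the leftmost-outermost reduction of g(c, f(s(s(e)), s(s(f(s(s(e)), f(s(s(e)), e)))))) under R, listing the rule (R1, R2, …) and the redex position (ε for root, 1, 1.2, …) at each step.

c

1. g(c, f(s(s(e)), s(s(f(s(s(e)), f(s(s(e)), e))))))  →  g(c, s(s(f(s(s(e)), f(s(s(e)), e)))))   [R2 at 2]
2. g(c, s(s(f(s(s(e)), f(s(s(e)), e)))))  →  g(c, s(s(f(s(s(e)), e))))   [R2 at 2.1.1]
3. g(c, s(s(f(s(s(e)), e))))  →  g(c, s(s(e)))   [R2 at 2.1.1]
4. g(c, s(s(e)))  →  c   [R4 at ε]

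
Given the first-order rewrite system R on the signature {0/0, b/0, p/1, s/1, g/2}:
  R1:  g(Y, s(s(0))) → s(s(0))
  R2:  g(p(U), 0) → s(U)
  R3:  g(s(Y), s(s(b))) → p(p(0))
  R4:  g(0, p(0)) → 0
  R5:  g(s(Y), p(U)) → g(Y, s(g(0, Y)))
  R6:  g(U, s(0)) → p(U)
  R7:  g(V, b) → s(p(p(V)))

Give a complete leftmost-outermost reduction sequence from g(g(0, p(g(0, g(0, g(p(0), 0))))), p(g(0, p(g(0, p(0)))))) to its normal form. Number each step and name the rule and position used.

0

1. g(g(0, p(g(0, g(0, g(p(0), 0))))), p(g(0, p(g(0, p(0))))))  →  g(g(0, p(g(0, g(0, s(0))))), p(g(0, p(g(0, p(0))))))   [R2 at 1.2.1.2.2]
2. g(g(0, p(g(0, g(0, s(0))))), p(g(0, p(g(0, p(0))))))  →  g(g(0, p(g(0, p(0)))), p(g(0, p(g(0, p(0))))))   [R6 at 1.2.1.2]
3. g(g(0, p(g(0, p(0)))), p(g(0, p(g(0, p(0))))))  →  g(g(0, p(0)), p(g(0, p(g(0, p(0))))))   [R4 at 1.2.1]
4. g(g(0, p(0)), p(g(0, p(g(0, p(0))))))  →  g(0, p(g(0, p(g(0, p(0))))))   [R4 at 1]
5. g(0, p(g(0, p(g(0, p(0))))))  →  g(0, p(g(0, p(0))))   [R4 at 2.1.2.1]
6. g(0, p(g(0, p(0))))  →  g(0, p(0))   [R4 at 2.1]
7. g(0, p(0))  →  0   [R4 at ε]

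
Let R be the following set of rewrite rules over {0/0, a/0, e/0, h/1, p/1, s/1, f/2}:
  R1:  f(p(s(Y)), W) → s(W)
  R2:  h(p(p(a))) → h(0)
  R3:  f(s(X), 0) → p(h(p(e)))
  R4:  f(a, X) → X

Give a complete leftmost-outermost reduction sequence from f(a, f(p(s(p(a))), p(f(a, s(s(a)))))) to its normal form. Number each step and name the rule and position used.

1. f(a, f(p(s(p(a))), p(f(a, s(s(a))))))  →  f(p(s(p(a))), p(f(a, s(s(a)))))   [R4 at ε]
2. f(p(s(p(a))), p(f(a, s(s(a)))))  →  s(p(f(a, s(s(a)))))   [R1 at ε]
3. s(p(f(a, s(s(a)))))  →  s(p(s(s(a))))   [R4 at 1.1]

s(p(s(s(a))))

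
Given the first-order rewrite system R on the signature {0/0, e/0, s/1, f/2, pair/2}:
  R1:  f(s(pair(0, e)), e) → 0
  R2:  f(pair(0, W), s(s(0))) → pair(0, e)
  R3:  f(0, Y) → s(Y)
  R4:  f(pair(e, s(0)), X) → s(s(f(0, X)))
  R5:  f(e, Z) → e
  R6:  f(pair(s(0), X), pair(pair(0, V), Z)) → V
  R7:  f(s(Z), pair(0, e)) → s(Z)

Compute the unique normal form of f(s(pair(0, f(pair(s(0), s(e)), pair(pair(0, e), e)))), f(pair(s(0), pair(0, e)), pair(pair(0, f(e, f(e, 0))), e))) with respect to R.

1. f(s(pair(0, f(pair(s(0), s(e)), pair(pair(0, e), e)))), f(pair(s(0), pair(0, e)), pair(pair(0, f(e, f(e, 0))), e)))  →  f(s(pair(0, e)), f(pair(s(0), pair(0, e)), pair(pair(0, f(e, f(e, 0))), e)))   [R6 at 1.1.2]
2. f(s(pair(0, e)), f(pair(s(0), pair(0, e)), pair(pair(0, f(e, f(e, 0))), e)))  →  f(s(pair(0, e)), f(e, f(e, 0)))   [R6 at 2]
3. f(s(pair(0, e)), f(e, f(e, 0)))  →  f(s(pair(0, e)), e)   [R5 at 2]
4. f(s(pair(0, e)), e)  →  0   [R1 at ε]

0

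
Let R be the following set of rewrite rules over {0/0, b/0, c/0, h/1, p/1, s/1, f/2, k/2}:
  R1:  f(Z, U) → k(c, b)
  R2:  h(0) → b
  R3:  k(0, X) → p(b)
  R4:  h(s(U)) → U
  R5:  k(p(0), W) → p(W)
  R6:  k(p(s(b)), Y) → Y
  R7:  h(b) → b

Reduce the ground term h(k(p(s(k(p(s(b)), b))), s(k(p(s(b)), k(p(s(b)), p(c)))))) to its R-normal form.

1. h(k(p(s(k(p(s(b)), b))), s(k(p(s(b)), k(p(s(b)), p(c))))))  →  h(k(p(s(b)), s(k(p(s(b)), k(p(s(b)), p(c))))))   [R6 at 1.1.1.1]
2. h(k(p(s(b)), s(k(p(s(b)), k(p(s(b)), p(c))))))  →  h(s(k(p(s(b)), k(p(s(b)), p(c)))))   [R6 at 1]
3. h(s(k(p(s(b)), k(p(s(b)), p(c)))))  →  k(p(s(b)), k(p(s(b)), p(c)))   [R4 at ε]
4. k(p(s(b)), k(p(s(b)), p(c)))  →  k(p(s(b)), p(c))   [R6 at ε]
5. k(p(s(b)), p(c))  →  p(c)   [R6 at ε]

p(c)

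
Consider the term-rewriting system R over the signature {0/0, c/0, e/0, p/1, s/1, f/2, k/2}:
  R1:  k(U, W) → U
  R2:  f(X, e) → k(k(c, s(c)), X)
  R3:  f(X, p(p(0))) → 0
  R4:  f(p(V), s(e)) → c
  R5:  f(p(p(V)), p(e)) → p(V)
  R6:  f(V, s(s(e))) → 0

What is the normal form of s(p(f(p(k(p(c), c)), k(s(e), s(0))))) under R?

1. s(p(f(p(k(p(c), c)), k(s(e), s(0)))))  →  s(p(f(p(p(c)), k(s(e), s(0)))))   [R1 at 1.1.1.1]
2. s(p(f(p(p(c)), k(s(e), s(0)))))  →  s(p(f(p(p(c)), s(e))))   [R1 at 1.1.2]
3. s(p(f(p(p(c)), s(e))))  →  s(p(c))   [R4 at 1.1]

s(p(c))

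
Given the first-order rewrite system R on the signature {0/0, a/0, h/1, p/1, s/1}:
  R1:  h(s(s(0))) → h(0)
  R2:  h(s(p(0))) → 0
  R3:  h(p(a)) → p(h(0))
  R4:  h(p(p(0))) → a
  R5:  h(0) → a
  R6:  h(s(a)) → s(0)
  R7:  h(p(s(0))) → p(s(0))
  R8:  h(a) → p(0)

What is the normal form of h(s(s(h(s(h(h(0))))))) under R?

a

1. h(s(s(h(s(h(h(0)))))))  →  h(s(s(h(s(h(a))))))   [R5 at 1.1.1.1.1.1]
2. h(s(s(h(s(h(a))))))  →  h(s(s(h(s(p(0))))))   [R8 at 1.1.1.1.1]
3. h(s(s(h(s(p(0))))))  →  h(s(s(0)))   [R2 at 1.1.1]
4. h(s(s(0)))  →  h(0)   [R1 at ε]
5. h(0)  →  a   [R5 at ε]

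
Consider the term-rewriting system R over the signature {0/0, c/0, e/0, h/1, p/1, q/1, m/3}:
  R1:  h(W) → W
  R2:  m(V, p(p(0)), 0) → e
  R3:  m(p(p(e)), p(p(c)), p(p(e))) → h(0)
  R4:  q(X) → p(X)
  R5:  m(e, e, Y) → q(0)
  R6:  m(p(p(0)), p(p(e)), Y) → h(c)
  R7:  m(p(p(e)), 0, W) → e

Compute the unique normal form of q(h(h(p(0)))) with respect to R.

p(p(0))

1. q(h(h(p(0))))  →  p(h(h(p(0))))   [R4 at ε]
2. p(h(h(p(0))))  →  p(h(p(0)))   [R1 at 1]
3. p(h(p(0)))  →  p(p(0))   [R1 at 1]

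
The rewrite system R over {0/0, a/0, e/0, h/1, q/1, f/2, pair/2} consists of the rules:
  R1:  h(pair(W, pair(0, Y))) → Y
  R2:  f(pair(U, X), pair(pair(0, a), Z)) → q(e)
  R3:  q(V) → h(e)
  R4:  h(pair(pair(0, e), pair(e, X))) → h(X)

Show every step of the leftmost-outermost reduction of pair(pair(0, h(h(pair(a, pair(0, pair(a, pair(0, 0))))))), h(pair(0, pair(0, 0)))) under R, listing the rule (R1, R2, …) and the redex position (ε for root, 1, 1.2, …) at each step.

1. pair(pair(0, h(h(pair(a, pair(0, pair(a, pair(0, 0))))))), h(pair(0, pair(0, 0))))  →  pair(pair(0, h(pair(a, pair(0, 0)))), h(pair(0, pair(0, 0))))   [R1 at 1.2.1]
2. pair(pair(0, h(pair(a, pair(0, 0)))), h(pair(0, pair(0, 0))))  →  pair(pair(0, 0), h(pair(0, pair(0, 0))))   [R1 at 1.2]
3. pair(pair(0, 0), h(pair(0, pair(0, 0))))  →  pair(pair(0, 0), 0)   [R1 at 2]

pair(pair(0, 0), 0)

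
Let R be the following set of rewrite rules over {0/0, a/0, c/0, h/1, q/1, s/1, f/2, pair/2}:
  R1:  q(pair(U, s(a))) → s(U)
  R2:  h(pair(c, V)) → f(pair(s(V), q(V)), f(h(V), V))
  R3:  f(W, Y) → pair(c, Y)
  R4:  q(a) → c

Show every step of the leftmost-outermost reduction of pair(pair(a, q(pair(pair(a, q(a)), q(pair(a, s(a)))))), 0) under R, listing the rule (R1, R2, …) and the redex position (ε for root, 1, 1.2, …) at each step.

pair(pair(a, s(pair(a, c))), 0)

1. pair(pair(a, q(pair(pair(a, q(a)), q(pair(a, s(a)))))), 0)  →  pair(pair(a, q(pair(pair(a, c), q(pair(a, s(a)))))), 0)   [R4 at 1.2.1.1.2]
2. pair(pair(a, q(pair(pair(a, c), q(pair(a, s(a)))))), 0)  →  pair(pair(a, q(pair(pair(a, c), s(a)))), 0)   [R1 at 1.2.1.2]
3. pair(pair(a, q(pair(pair(a, c), s(a)))), 0)  →  pair(pair(a, s(pair(a, c))), 0)   [R1 at 1.2]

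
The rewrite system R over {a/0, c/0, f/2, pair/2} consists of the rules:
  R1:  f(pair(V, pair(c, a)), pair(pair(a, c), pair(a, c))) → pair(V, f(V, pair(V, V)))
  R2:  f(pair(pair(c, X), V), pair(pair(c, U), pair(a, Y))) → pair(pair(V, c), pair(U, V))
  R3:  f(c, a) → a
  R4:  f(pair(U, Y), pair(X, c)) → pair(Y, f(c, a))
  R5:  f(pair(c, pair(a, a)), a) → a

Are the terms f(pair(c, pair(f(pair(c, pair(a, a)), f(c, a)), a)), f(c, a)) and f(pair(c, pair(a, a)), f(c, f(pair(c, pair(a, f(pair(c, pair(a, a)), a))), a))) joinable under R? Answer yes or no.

Reduce t₁ = f(pair(c, pair(f(pair(c, pair(a, a)), f(c, a)), a)), f(c, a)):
1. f(pair(c, pair(f(pair(c, pair(a, a)), f(c, a)), a)), f(c, a))  →  f(pair(c, pair(f(pair(c, pair(a, a)), a), a)), f(c, a))   [R3 at 1.2.1.2]
2. f(pair(c, pair(f(pair(c, pair(a, a)), a), a)), f(c, a))  →  f(pair(c, pair(a, a)), f(c, a))   [R5 at 1.2.1]
3. f(pair(c, pair(a, a)), f(c, a))  →  f(pair(c, pair(a, a)), a)   [R3 at 2]
4. f(pair(c, pair(a, a)), a)  →  a   [R5 at ε]

Reduce t₂ = f(pair(c, pair(a, a)), f(c, f(pair(c, pair(a, f(pair(c, pair(a, a)), a))), a))):
1. f(pair(c, pair(a, a)), f(c, f(pair(c, pair(a, f(pair(c, pair(a, a)), a))), a)))  →  f(pair(c, pair(a, a)), f(c, f(pair(c, pair(a, a)), a)))   [R5 at 2.2.1.2.2]
2. f(pair(c, pair(a, a)), f(c, f(pair(c, pair(a, a)), a)))  →  f(pair(c, pair(a, a)), f(c, a))   [R5 at 2.2]
3. f(pair(c, pair(a, a)), f(c, a))  →  f(pair(c, pair(a, a)), a)   [R3 at 2]
4. f(pair(c, pair(a, a)), a)  →  a   [R5 at ε]

yes — NF(t₁) = a, NF(t₂) = a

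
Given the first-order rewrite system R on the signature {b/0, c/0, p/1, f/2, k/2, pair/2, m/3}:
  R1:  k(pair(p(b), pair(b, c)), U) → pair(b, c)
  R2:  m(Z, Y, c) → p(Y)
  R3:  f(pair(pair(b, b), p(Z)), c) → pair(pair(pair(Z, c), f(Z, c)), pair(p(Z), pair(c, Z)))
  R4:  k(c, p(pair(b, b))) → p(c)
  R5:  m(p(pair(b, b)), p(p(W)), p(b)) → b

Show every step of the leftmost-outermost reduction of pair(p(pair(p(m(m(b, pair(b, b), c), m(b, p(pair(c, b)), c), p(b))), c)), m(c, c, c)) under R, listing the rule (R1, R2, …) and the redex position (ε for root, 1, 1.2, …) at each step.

1. pair(p(pair(p(m(m(b, pair(b, b), c), m(b, p(pair(c, b)), c), p(b))), c)), m(c, c, c))  →  pair(p(pair(p(m(p(pair(b, b)), m(b, p(pair(c, b)), c), p(b))), c)), m(c, c, c))   [R2 at 1.1.1.1.1]
2. pair(p(pair(p(m(p(pair(b, b)), m(b, p(pair(c, b)), c), p(b))), c)), m(c, c, c))  →  pair(p(pair(p(m(p(pair(b, b)), p(p(pair(c, b))), p(b))), c)), m(c, c, c))   [R2 at 1.1.1.1.2]
3. pair(p(pair(p(m(p(pair(b, b)), p(p(pair(c, b))), p(b))), c)), m(c, c, c))  →  pair(p(pair(p(b), c)), m(c, c, c))   [R5 at 1.1.1.1]
4. pair(p(pair(p(b), c)), m(c, c, c))  →  pair(p(pair(p(b), c)), p(c))   [R2 at 2]

pair(p(pair(p(b), c)), p(c))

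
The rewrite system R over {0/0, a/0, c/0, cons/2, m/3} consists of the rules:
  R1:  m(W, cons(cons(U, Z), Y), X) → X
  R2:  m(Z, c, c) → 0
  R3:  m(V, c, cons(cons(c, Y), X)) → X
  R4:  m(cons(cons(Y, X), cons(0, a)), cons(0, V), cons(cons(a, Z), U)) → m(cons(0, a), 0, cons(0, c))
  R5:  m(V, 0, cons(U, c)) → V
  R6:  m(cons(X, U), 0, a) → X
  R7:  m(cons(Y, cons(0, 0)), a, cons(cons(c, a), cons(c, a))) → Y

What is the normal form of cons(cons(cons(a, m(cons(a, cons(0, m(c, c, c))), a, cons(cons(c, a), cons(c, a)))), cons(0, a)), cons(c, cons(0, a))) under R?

1. cons(cons(cons(a, m(cons(a, cons(0, m(c, c, c))), a, cons(cons(c, a), cons(c, a)))), cons(0, a)), cons(c, cons(0, a)))  →  cons(cons(cons(a, m(cons(a, cons(0, 0)), a, cons(cons(c, a), cons(c, a)))), cons(0, a)), cons(c, cons(0, a)))   [R2 at 1.1.2.1.2.2]
2. cons(cons(cons(a, m(cons(a, cons(0, 0)), a, cons(cons(c, a), cons(c, a)))), cons(0, a)), cons(c, cons(0, a)))  →  cons(cons(cons(a, a), cons(0, a)), cons(c, cons(0, a)))   [R7 at 1.1.2]

cons(cons(cons(a, a), cons(0, a)), cons(c, cons(0, a)))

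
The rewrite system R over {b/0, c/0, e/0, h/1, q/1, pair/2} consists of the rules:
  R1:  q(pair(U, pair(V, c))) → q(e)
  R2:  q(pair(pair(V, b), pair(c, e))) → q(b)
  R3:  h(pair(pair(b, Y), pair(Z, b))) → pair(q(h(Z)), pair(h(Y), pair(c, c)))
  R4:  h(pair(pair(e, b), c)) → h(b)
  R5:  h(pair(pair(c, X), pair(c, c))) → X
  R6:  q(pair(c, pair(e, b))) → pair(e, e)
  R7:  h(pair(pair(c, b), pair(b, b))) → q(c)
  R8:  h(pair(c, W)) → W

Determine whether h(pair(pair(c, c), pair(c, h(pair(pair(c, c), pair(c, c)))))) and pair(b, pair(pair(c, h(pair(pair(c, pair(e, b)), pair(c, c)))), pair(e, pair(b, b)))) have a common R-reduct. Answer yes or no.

no — NF(t₁) = c, NF(t₂) = pair(b, pair(pair(c, pair(e, b)), pair(e, pair(b, b))))

Reduce t₁ = h(pair(pair(c, c), pair(c, h(pair(pair(c, c), pair(c, c)))))):
1. h(pair(pair(c, c), pair(c, h(pair(pair(c, c), pair(c, c))))))  →  h(pair(pair(c, c), pair(c, c)))   [R5 at 1.2.2]
2. h(pair(pair(c, c), pair(c, c)))  →  c   [R5 at ε]

Reduce t₂ = pair(b, pair(pair(c, h(pair(pair(c, pair(e, b)), pair(c, c)))), pair(e, pair(b, b)))):
1. pair(b, pair(pair(c, h(pair(pair(c, pair(e, b)), pair(c, c)))), pair(e, pair(b, b))))  →  pair(b, pair(pair(c, pair(e, b)), pair(e, pair(b, b))))   [R5 at 2.1.2]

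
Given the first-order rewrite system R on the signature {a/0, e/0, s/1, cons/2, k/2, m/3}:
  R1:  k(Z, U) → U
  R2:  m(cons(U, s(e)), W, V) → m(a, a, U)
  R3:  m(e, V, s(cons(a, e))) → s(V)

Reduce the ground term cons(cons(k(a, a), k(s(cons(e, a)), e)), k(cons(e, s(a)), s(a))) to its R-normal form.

cons(cons(a, e), s(a))

1. cons(cons(k(a, a), k(s(cons(e, a)), e)), k(cons(e, s(a)), s(a)))  →  cons(cons(a, k(s(cons(e, a)), e)), k(cons(e, s(a)), s(a)))   [R1 at 1.1]
2. cons(cons(a, k(s(cons(e, a)), e)), k(cons(e, s(a)), s(a)))  →  cons(cons(a, e), k(cons(e, s(a)), s(a)))   [R1 at 1.2]
3. cons(cons(a, e), k(cons(e, s(a)), s(a)))  →  cons(cons(a, e), s(a))   [R1 at 2]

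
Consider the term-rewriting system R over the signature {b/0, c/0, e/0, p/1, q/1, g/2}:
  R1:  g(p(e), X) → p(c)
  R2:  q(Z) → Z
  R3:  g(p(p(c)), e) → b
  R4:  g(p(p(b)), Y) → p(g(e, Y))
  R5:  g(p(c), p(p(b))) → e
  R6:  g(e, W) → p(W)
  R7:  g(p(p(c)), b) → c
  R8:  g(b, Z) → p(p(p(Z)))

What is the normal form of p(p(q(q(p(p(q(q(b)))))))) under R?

1. p(p(q(q(p(p(q(q(b))))))))  →  p(p(q(p(p(q(q(b)))))))   [R2 at 1.1]
2. p(p(q(p(p(q(q(b)))))))  →  p(p(p(p(q(q(b))))))   [R2 at 1.1]
3. p(p(p(p(q(q(b))))))  →  p(p(p(p(q(b)))))   [R2 at 1.1.1.1]
4. p(p(p(p(q(b)))))  →  p(p(p(p(b))))   [R2 at 1.1.1.1]

p(p(p(p(b))))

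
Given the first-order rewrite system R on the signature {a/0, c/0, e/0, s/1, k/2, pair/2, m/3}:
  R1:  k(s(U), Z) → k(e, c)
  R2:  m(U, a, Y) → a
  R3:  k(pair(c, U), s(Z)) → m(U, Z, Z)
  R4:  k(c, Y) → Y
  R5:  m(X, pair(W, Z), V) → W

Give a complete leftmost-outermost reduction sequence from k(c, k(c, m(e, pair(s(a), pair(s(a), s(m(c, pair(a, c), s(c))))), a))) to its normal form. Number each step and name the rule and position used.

1. k(c, k(c, m(e, pair(s(a), pair(s(a), s(m(c, pair(a, c), s(c))))), a)))  →  k(c, m(e, pair(s(a), pair(s(a), s(m(c, pair(a, c), s(c))))), a))   [R4 at ε]
2. k(c, m(e, pair(s(a), pair(s(a), s(m(c, pair(a, c), s(c))))), a))  →  m(e, pair(s(a), pair(s(a), s(m(c, pair(a, c), s(c))))), a)   [R4 at ε]
3. m(e, pair(s(a), pair(s(a), s(m(c, pair(a, c), s(c))))), a)  →  s(a)   [R5 at ε]

s(a)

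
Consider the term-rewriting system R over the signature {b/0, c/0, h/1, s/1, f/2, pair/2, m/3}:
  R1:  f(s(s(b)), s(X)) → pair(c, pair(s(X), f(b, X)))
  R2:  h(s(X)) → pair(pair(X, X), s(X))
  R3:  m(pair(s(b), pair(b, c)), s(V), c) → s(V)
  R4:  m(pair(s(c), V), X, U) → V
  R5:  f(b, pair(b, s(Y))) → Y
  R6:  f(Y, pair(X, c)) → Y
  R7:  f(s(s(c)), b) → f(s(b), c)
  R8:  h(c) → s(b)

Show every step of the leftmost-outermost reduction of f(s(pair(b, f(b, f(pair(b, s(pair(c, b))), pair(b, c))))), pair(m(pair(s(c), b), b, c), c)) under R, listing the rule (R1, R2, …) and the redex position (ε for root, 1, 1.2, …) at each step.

1. f(s(pair(b, f(b, f(pair(b, s(pair(c, b))), pair(b, c))))), pair(m(pair(s(c), b), b, c), c))  →  s(pair(b, f(b, f(pair(b, s(pair(c, b))), pair(b, c)))))   [R6 at ε]
2. s(pair(b, f(b, f(pair(b, s(pair(c, b))), pair(b, c)))))  →  s(pair(b, f(b, pair(b, s(pair(c, b))))))   [R6 at 1.2.2]
3. s(pair(b, f(b, pair(b, s(pair(c, b))))))  →  s(pair(b, pair(c, b)))   [R5 at 1.2]

s(pair(b, pair(c, b)))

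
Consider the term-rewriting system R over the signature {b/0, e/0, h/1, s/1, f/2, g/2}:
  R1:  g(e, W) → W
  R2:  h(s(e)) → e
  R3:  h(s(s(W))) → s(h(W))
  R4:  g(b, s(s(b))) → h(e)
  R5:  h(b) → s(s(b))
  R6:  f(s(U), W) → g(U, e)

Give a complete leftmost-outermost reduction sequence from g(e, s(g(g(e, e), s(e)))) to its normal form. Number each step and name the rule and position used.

s(s(e))

1. g(e, s(g(g(e, e), s(e))))  →  s(g(g(e, e), s(e)))   [R1 at ε]
2. s(g(g(e, e), s(e)))  →  s(g(e, s(e)))   [R1 at 1.1]
3. s(g(e, s(e)))  →  s(s(e))   [R1 at 1]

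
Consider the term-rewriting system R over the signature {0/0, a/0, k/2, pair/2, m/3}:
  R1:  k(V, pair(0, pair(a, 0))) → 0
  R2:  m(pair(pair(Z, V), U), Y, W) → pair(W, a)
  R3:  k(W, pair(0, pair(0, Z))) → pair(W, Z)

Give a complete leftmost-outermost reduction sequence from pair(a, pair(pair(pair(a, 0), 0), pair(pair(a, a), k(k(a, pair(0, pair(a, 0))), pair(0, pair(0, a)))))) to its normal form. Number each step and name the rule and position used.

1. pair(a, pair(pair(pair(a, 0), 0), pair(pair(a, a), k(k(a, pair(0, pair(a, 0))), pair(0, pair(0, a))))))  →  pair(a, pair(pair(pair(a, 0), 0), pair(pair(a, a), pair(k(a, pair(0, pair(a, 0))), a))))   [R3 at 2.2.2]
2. pair(a, pair(pair(pair(a, 0), 0), pair(pair(a, a), pair(k(a, pair(0, pair(a, 0))), a))))  →  pair(a, pair(pair(pair(a, 0), 0), pair(pair(a, a), pair(0, a))))   [R1 at 2.2.2.1]

pair(a, pair(pair(pair(a, 0), 0), pair(pair(a, a), pair(0, a))))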